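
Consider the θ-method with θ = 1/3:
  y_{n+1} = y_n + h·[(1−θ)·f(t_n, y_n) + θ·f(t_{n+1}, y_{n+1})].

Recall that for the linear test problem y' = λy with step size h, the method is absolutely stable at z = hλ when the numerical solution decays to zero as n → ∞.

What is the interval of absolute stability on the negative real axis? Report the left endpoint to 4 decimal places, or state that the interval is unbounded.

(-6.0000, 0).

With y'=λy (z=hλ):
  y_{n+1} = y_n + z·[2/3·y_n + 1/3·y_{n+1}] ⇒ (1 − 1/3z)y_{n+1} = (1 + 2/3z)y_n
  ⇒ R(z) = (1 + 2/3z)/(1 − 1/3z).

Find x<0 with |R(x)|<1.
x=-1.32: |R|=0.0833
R=−1: 1+2/3x = −1+1/3x ⇒ -1/3x=2 ⇒ x=2/(-1/3)=-6.0000
Confirm numerically:
  x=-5.834: |R|=0.98121 <1
  x=-5.762: |R|=0.97284 <1
  x=-5.424: |R|=0.93162 <1
  x=-3.859: |R|=0.68786 <1
  x=-6.092: |R|=1.01012 >1
  x=-6.058: |R|=1.00640 >1
Stable set (-6.0000, 0).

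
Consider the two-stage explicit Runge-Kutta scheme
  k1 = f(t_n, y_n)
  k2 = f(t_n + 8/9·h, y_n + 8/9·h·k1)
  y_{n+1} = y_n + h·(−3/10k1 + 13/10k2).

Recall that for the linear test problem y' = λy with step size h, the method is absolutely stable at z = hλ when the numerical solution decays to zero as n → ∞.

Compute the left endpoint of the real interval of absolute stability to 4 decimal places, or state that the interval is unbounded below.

left endpoint -0.8654.

With y'=λy (z=hλ):
  k1=λy_n ⇒ h·k1=z·y_n;  k2=λ(1+8/9z)y_n ⇒ h·k2=z(1+8/9z)y_n
  y_{n+1}/y_n = 1 − 3/10z + 13/10z(1+8/9z) = 1 + z + 52/45z²
  Hence R(z) = 1 + z + 52/45z².

Solve |R(x)|<1 on ℝ⁻.
x=-1.54: |R|=2.2005
R=1: x+52/45x²=0 ⇒ x=−45/52=-0.8654; min R=1−1/(4·52/45)=0.7837>−1
Confirm numerically:
  x=-0.790: |R|=0.93118 <1
  x=-0.767: |R|=0.91280 <1
  x=-0.652: |R|=0.83923 <1
  x=-0.374: |R|=0.78763 <1
  x=-1.421: |R|=1.91235 >1
  x=-1.287: |R|=1.62703 >1
  x=-1.049: |R|=1.22257 >1
Stable set (-0.8654, 0).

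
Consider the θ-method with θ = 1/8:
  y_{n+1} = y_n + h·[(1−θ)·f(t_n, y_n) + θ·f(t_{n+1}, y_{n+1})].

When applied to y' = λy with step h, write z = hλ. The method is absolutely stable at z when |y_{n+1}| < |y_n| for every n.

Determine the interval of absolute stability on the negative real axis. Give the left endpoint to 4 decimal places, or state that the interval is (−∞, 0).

(-2.6667, 0).

Set f=λy, z=hλ:
  y_{n+1} = y_n + z·[7/8·y_n + 1/8·y_{n+1}] ⇒ (1 − 1/8z)y_{n+1} = (1 + 7/8z)y_n
  Hence R(z) = (1 + 7/8z)/(1 − 1/8z).

Boundary: |R(x)|=1, x<0.
x=-0.48: |R|=0.5472
R=−1: 1+7/8x = −1+1/8x ⇒ -3/4x=2 ⇒ x=2/(-3/4)=-2.6667
Confirm numerically:
  x=-2.613: |R|=0.96966 <1
  x=-2.153: |R|=0.69644 <1
  x=-1.292: |R|=0.11235 <1
  x=-1.266: |R|=0.09303 <1
  x=-3.266: |R|=1.31919 >1
  x=-2.868: |R|=1.11115 >1
Stable set (-2.6667, 0).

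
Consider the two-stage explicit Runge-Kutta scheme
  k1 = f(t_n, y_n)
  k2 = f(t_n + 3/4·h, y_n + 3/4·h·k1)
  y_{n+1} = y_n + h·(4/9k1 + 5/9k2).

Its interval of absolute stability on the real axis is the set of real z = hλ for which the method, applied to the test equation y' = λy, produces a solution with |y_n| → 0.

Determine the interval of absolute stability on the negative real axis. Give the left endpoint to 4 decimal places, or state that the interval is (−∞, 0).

With y'=λy (z=hλ):
  k1=λy_n ⇒ h·k1=z·y_n;  k2=λ(1+3/4z)y_n ⇒ h·k2=z(1+3/4z)y_n
  y_{n+1}/y_n = 1 + 4/9z + 5/9z(1+3/4z) = 1 + z + 5/12z²
  so R(z) = 1 + z + 5/12z².

Boundary: |R(x)|=1, x<0.
x=-1.35: |R|=0.4094
R=1: x+5/12x²=0 ⇒ x=−12/5=-2.4000; min R=1−1/(4·5/12)=0.4000>−1
Confirm numerically:
  x=-2.305: |R|=0.90876 <1
  x=-1.403: |R|=0.41717 <1
  x=-1.340: |R|=0.40817 <1
  x=-1.280: |R|=0.40267 <1
  x=-2.540: |R|=1.14817 >1
  x=-2.504: |R|=1.10851 >1
  x=-2.488: |R|=1.09123 >1
So |R|<1 on (-2.4000, 0).

z∈(-2.4000,0).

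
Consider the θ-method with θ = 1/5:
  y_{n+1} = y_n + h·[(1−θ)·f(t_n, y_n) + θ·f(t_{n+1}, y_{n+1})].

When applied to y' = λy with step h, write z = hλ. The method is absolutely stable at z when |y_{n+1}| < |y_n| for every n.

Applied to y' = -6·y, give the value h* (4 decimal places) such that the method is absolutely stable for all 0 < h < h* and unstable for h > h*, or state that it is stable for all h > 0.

Test eqn y'=λy, z=hλ:
  y_{n+1} = y_n + z·[4/5·y_n + 1/5·y_{n+1}] ⇒ (1 − 1/5z)y_{n+1} = (1 + 4/5z)y_n
  Hence R(z) = (1 + 4/5z)/(1 − 1/5z).

Solve |R(x)|<1 on ℝ⁻.
x=-0.67: |R|=0.4092
R=−1: 1+4/5x = −1+1/5x ⇒ -3/5x=2 ⇒ x=2/(-3/5)=-3.3333
Confirm numerically:
  x=-2.330: |R|=0.58936 <1
  x=-2.295: |R|=0.57300 <1
  x=-1.997: |R|=0.42704 <1
  x=-3.730: |R|=1.13631 >1
  x=-3.390: |R|=1.02026 >1
So |R|<1 on (-3.3333, 0).

(-3.3333,0); λ=-6 ⇒ h* = (10/3)/6 = 0.5556.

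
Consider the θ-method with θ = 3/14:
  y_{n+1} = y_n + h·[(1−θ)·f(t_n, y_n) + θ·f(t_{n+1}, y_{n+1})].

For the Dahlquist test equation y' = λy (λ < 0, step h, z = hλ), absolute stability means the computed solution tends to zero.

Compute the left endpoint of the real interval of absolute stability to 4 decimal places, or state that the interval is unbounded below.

left endpoint -3.5000.

Set f=λy, z=hλ:
  y_{n+1} = y_n + z·[11/14·y_n + 3/14·y_{n+1}] ⇒ (1 − 3/14z)y_{n+1} = (1 + 11/14z)y_n
  R(z) = (1 + 11/14z)/(1 − 3/14z).

Boundary: |R(x)|=1, x<0.
x=-0.9: |R|=0.2455
R=−1: 1+11/14x = −1+3/14x ⇒ -4/7x=2 ⇒ x=2/(-4/7)=-3.5000
Confirm numerically:
  x=-3.199: |R|=0.89795 <1
  x=-3.197: |R|=0.89725 <1
  x=-2.595: |R|=0.66766 <1
  x=-3.778: |R|=1.08779 >1
  x=-3.776: |R|=1.08718 >1
So |R|<1 on (-3.5000, 0).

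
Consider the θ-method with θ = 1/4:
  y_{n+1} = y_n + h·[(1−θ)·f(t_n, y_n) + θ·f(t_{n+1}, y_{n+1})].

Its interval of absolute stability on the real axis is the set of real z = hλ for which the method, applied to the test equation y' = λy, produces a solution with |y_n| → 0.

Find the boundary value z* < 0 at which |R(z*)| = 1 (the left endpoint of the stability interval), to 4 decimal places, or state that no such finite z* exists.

On y'=λy, z=hλ:
  y_{n+1} = y_n + z·[3/4·y_n + 1/4·y_{n+1}] ⇒ (1 − 1/4z)y_{n+1} = (1 + 3/4z)y_n
  so R(z) = (1 + 3/4z)/(1 − 1/4z).

Solve |R(x)|<1 on ℝ⁻.
x=-1.62: |R|=0.1530
R=−1: 1+3/4x = −1+1/4x ⇒ -1/2x=2 ⇒ x=2/(-1/2)=-4.0000
Confirm numerically:
  x=-2.597: |R|=0.57466 <1
  x=-2.426: |R|=0.51012 <1
  x=-1.862: |R|=0.27056 <1
  x=-1.689: |R|=0.18755 <1
  x=-4.502: |R|=1.11809 >1
  x=-4.422: |R|=1.10021 >1
Interval (-4.0000, 0).

z* = -4.0000.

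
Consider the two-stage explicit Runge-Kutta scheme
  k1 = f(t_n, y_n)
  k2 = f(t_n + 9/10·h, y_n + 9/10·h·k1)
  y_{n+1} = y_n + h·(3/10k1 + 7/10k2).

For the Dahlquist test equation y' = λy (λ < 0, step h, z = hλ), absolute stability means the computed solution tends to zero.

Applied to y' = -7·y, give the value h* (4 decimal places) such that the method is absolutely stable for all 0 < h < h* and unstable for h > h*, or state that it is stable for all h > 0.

(-1.5873,0); λ=-7 ⇒ h* = (100/63)/7 = 0.2268.

With y'=λy (z=hλ):
  k1=λy_n ⇒ h·k1=z·y_n;  k2=λ(1+9/10z)y_n ⇒ h·k2=z(1+9/10z)y_n
  y_{n+1}/y_n = 1 + 3/10z + 7/10z(1+9/10z) = 1 + z + 63/100z²
  ⇒ R(z) = 1 + z + 63/100z².

Solve |R(x)|<1 on ℝ⁻.
x=-1.7: |R|=1.1207
R=1: x+63/100x²=0 ⇒ x=−100/63=-1.5873; min R=1−1/(4·63/100)=0.6032>−1
Confirm numerically:
  x=-1.339: |R|=0.79054 <1
  x=-1.207: |R|=0.71081 <1
  x=-0.659: |R|=0.61460 <1
  x=-2.040: |R|=1.58181 >1
  x=-1.837: |R|=1.28898 >1
Stable set (-1.5873, 0).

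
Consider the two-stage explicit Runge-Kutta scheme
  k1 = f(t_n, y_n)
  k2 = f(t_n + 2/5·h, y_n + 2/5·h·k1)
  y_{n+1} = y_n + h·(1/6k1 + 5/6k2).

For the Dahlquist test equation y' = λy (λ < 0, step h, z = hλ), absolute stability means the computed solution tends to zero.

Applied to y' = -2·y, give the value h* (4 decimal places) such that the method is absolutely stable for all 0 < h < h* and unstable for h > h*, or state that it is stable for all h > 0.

On y'=λy, z=hλ:
  k1=λy_n ⇒ h·k1=z·y_n;  k2=λ(1+2/5z)y_n ⇒ h·k2=z(1+2/5z)y_n
  y_{n+1}/y_n = 1 + 1/6z + 5/6z(1+2/5z) = 1 + z + 1/3z²
  ⇒ R(z) = 1 + z + 1/3z².

Solve |R(x)|<1 on ℝ⁻.
x=-1: |R|=0.3333
R=1: x+1/3x²=0 ⇒ x=−3=-3.0000; min R=1−1/(4·1/3)=0.2500>−1
Confirm numerically:
  x=-2.725: |R|=0.75021 <1
  x=-2.644: |R|=0.68625 <1
  x=-1.486: |R|=0.25007 <1
  x=-1.343: |R|=0.25822 <1
  x=-3.319: |R|=1.35292 >1
  x=-3.254: |R|=1.27551 >1
  x=-3.094: |R|=1.09695 >1
So |R|<1 on (-3.0000, 0).

(-3.0000,0); λ=-2 ⇒ h* = (3)/2 = 1.5000.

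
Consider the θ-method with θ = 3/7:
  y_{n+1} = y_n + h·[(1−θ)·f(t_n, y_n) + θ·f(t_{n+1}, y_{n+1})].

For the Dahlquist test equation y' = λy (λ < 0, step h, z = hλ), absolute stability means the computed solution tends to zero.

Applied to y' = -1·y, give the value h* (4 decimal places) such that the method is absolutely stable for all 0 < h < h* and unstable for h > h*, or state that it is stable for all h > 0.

Set f=λy, z=hλ:
  y_{n+1} = y_n + z·[4/7·y_n + 3/7·y_{n+1}] ⇒ (1 − 3/7z)y_{n+1} = (1 + 4/7z)y_n
  so R(z) = (1 + 4/7z)/(1 − 3/7z).

Find x<0 with |R(x)|<1.
x=-1.64: |R|=0.0369
R=−1: 1+4/7x = −1+3/7x ⇒ -1/7x=2 ⇒ x=2/(-1/7)=-14.0000
Confirm numerically:
  x=-13.345: |R|=0.98607 <1
  x=-6.286: |R|=0.70168 <1
  x=-6.081: |R|=0.68629 <1
  x=-14.578: |R|=1.01139 >1
  x=-14.449: |R|=1.00892 >1
  x=-14.061: |R|=1.00124 >1
So |R|<1 on (-14.0000, 0).

(-14.0000,0); λ=-1 ⇒ h* = (14)/1 = 14.0000.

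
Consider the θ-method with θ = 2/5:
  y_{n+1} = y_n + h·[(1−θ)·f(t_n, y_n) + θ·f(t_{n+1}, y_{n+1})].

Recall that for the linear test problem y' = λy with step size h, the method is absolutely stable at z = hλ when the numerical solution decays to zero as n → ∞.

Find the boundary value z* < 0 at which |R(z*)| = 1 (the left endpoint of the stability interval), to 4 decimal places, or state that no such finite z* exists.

z* = -10.0000.

On y'=λy, z=hλ:
  y_{n+1} = y_n + z·[3/5·y_n + 2/5·y_{n+1}] ⇒ (1 − 2/5z)y_{n+1} = (1 + 3/5z)y_n
  Hence R(z) = (1 + 3/5z)/(1 − 2/5z).

Need |R(x)|<1, x<0.
x=-0.47: |R|=0.6044
R=−1: 1+3/5x = −1+2/5x ⇒ -1/5x=2 ⇒ x=2/(-1/5)=-10.0000
Confirm numerically:
  x=-8.632: |R|=0.93856 <1
  x=-7.792: |R|=0.89273 <1
  x=-7.174: |R|=0.85394 <1
  x=-10.169: |R|=1.00667 >1
  x=-10.141: |R|=1.00558 >1
  x=-10.021: |R|=1.00084 >1
So |R|<1 on (-10.0000, 0).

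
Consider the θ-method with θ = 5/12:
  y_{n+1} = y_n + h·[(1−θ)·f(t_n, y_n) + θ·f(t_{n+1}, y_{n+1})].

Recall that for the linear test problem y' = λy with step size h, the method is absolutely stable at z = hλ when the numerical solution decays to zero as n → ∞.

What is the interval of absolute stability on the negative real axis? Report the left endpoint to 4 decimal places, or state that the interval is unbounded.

(-12.0000, 0).

On y'=λy, z=hλ:
  y_{n+1} = y_n + z·[7/12·y_n + 5/12·y_{n+1}] ⇒ (1 − 5/12z)y_{n+1} = (1 + 7/12z)y_n
  so R(z) = (1 + 7/12z)/(1 − 5/12z).

Solve |R(x)|<1 on ℝ⁻.
x=-1.19: |R|=0.2045
R=−1: 1+7/12x = −1+5/12x ⇒ -1/6x=2 ⇒ x=2/(-1/6)=-12.0000
Confirm numerically:
  x=-9.255: |R|=0.90579 <1
  x=-6.214: |R|=0.73132 <1
  x=-5.024: |R|=0.62414 <1
  x=-12.566: |R|=1.01513 >1
  x=-12.490: |R|=1.01316 >1
So |R|<1 on (-12.0000, 0).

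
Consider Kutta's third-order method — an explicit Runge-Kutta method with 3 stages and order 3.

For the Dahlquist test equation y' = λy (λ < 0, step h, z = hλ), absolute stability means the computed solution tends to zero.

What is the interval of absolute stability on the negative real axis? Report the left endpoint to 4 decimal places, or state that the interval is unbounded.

(-2.5127, 0).

Set f=λy, z=hλ:
  order 3, 3-stage ⇒ R(z)=1+z+z^2/2+z^3/6
  (e.g. R(-0.84)=0.41402, |R|=0.41402)

Solve |R(x)|<1 on ℝ⁻.
x=-0.84: |R|=0.4140
|R(-2.78)|=1.4966 |R(-2.31)|=0.6963 |R(-2.05)|=0.3846
Bisect:
  x_lo=-3.1406 |R|=2.3717  x_hi=-0.2345 |R|=0.7908
  mid=-1.68754 |R|=0.06461 →hi
  mid=-2.41406 |R|=0.84494 →hi
  mid=-2.77731 |R|=1.49103 →lo
  mid=-2.59569 |R|=1.14167 →lo
  mid=-2.50487 |R|=0.98710 →hi
  mid=-2.55028 |R|=1.06279 →lo
  mid=-2.52757 |R|=1.02455 →lo
  mid=-2.51622 |R|=1.00573 →lo
  ...
  [-2.51285,-2.51268] ⇒ x*=-2.5127
So |R|<1 on (-2.5127, 0).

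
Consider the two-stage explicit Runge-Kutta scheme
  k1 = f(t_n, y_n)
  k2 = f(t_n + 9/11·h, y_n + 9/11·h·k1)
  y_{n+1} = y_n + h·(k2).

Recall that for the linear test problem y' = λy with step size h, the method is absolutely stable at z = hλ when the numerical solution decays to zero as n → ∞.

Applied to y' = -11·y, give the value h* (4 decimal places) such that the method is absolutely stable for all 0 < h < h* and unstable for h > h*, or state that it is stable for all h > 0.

(-1.2222,0); λ=-11 ⇒ h* = (11/9)/11 = 0.1111.

With y'=λy (z=hλ):
  k1=λy_n ⇒ h·k1=z·y_n;  k2=λ(1+9/11z)y_n ⇒ h·k2=z(1+9/11z)y_n
  y_{n+1}/y_n = 1 + z(1+9/11z) = 1 + z + 9/11z²
  ⇒ R(z) = 1 + z + 9/11z².

Boundary: |R(x)|=1, x<0.
x=-1.35: |R|=1.1411
R=1: x+9/11x²=0 ⇒ x=−11/9=-1.2222; min R=1−1/(4·9/11)=0.6944>−1
Confirm numerically:
  x=-1.154: |R|=0.93559 <1
  x=-1.057: |R|=0.85711 <1
  x=-1.050: |R|=0.85205 <1
  x=-0.985: |R|=0.80882 <1
  x=-1.434: |R|=1.24847 >1
  x=-1.282: |R|=1.06270 >1
Interval (-1.2222, 0).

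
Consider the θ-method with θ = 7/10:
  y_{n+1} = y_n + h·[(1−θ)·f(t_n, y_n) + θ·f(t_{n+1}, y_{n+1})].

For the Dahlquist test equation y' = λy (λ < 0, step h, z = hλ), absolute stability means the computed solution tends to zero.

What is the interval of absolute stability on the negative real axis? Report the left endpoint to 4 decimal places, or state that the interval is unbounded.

(−∞, 0) — no finite endpoint.

Set f=λy, z=hλ:
  y_{n+1} = y_n + z·[3/10·y_n + 7/10·y_{n+1}] ⇒ (1 − 7/10z)y_{n+1} = (1 + 3/10z)y_n
  so R(z) = (1 + 3/10z)/(1 − 7/10z).

Need |R(x)|<1, x<0.
x=-0.54: |R|=0.6081
x=-2: |R|=0.1667
x=-10: |R|=0.2500
x=-100: |R|=0.4085
θ=7/10≥1/2 ⇒ |1+3/10x|<|1−7/10x| ∀x<0 ⇒ interval (−∞,0).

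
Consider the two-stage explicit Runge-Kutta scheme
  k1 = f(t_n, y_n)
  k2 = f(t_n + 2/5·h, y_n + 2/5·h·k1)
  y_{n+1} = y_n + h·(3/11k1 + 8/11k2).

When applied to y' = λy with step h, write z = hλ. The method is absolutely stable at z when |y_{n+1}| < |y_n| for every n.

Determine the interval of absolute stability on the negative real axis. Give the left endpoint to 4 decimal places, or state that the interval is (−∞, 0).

With y'=λy (z=hλ):
  k1=λy_n ⇒ h·k1=z·y_n;  k2=λ(1+2/5z)y_n ⇒ h·k2=z(1+2/5z)y_n
  y_{n+1}/y_n = 1 + 3/11z + 8/11z(1+2/5z) = 1 + z + 16/55z²
  so R(z) = 1 + z + 16/55z².

Boundary: |R(x)|=1, x<0.
x=-1.64: |R|=0.1424
R=1: x+16/55x²=0 ⇒ x=−55/16=-3.4375; min R=1−1/(4·16/55)=0.1406>−1
Confirm numerically:
  x=-3.345: |R|=0.90999 <1
  x=-3.167: |R|=0.75079 <1
  x=-2.847: |R|=0.51094 <1
  x=-2.778: |R|=0.46703 <1
  x=-3.954: |R|=1.59411 >1
  x=-3.520: |R|=1.08448 >1
So |R|<1 on (-3.4375, 0).

(-3.4375, 0).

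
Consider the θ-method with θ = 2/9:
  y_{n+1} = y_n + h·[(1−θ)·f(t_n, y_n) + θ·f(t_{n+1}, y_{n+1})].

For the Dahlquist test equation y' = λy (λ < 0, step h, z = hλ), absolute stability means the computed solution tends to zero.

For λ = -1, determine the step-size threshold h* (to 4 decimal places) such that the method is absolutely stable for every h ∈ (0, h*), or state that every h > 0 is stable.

(-3.6000,0); λ=-1 ⇒ h* = (18/5)/1 = 3.6000.

On y'=λy, z=hλ:
  y_{n+1} = y_n + z·[7/9·y_n + 2/9·y_{n+1}] ⇒ (1 − 2/9z)y_{n+1} = (1 + 7/9z)y_n
  Hence R(z) = (1 + 7/9z)/(1 − 2/9z).

Need |R(x)|<1, x<0.
x=-1.1: |R|=0.1161
R=−1: 1+7/9x = −1+2/9x ⇒ -5/9x=2 ⇒ x=2/(-5/9)=-3.6000
Confirm numerically:
  x=-2.072: |R|=0.41875 <1
  x=-1.557: |R|=0.15676 <1
  x=-1.488: |R|=0.11824 <1
  x=-4.107: |R|=1.14726 >1
  x=-4.053: |R|=1.13241 >1
  x=-3.697: |R|=1.02958 >1
Interval (-3.6000, 0).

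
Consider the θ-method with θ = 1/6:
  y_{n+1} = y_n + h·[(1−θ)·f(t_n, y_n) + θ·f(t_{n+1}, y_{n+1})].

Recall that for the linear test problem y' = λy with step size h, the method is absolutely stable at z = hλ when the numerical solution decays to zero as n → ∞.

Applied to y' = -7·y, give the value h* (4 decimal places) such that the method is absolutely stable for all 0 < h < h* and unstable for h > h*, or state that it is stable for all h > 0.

(-3.0000,0); λ=-7 ⇒ h* = (3)/7 = 0.4286.

Test eqn y'=λy, z=hλ:
  y_{n+1} = y_n + z·[5/6·y_n + 1/6·y_{n+1}] ⇒ (1 − 1/6z)y_{n+1} = (1 + 5/6z)y_n
  so R(z) = (1 + 5/6z)/(1 − 1/6z).

Solve |R(x)|<1 on ℝ⁻.
x=-1.58: |R|=0.2507
R=−1: 1+5/6x = −1+1/6x ⇒ -2/3x=2 ⇒ x=2/(-2/3)=-3.0000
Confirm numerically:
  x=-2.534: |R|=0.78158 <1
  x=-2.409: |R|=0.71887 <1
  x=-2.001: |R|=0.50056 <1
  x=-1.764: |R|=0.36321 <1
  x=-3.360: |R|=1.15385 >1
  x=-3.062: |R|=1.02737 >1
Interval (-3.0000, 0).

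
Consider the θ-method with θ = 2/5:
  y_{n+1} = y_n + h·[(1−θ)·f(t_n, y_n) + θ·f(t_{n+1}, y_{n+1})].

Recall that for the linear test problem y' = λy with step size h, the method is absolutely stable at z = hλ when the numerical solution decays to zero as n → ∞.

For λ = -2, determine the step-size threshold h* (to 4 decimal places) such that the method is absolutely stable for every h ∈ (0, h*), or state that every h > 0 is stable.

(-10.0000,0); λ=-2 ⇒ h* = (10)/2 = 5.0000.

On y'=λy, z=hλ:
  y_{n+1} = y_n + z·[3/5·y_n + 2/5·y_{n+1}] ⇒ (1 − 2/5z)y_{n+1} = (1 + 3/5z)y_n
  so R(z) = (1 + 3/5z)/(1 − 2/5z).

Find x<0 with |R(x)|<1.
x=-1.19: |R|=0.1938
R=−1: 1+3/5x = −1+2/5x ⇒ -1/5x=2 ⇒ x=2/(-1/5)=-10.0000
Confirm numerically:
  x=-9.906: |R|=0.99621 <1
  x=-8.950: |R|=0.95415 <1
  x=-8.380: |R|=0.92555 <1
  x=-6.490: |R|=0.80478 <1
  x=-10.549: |R|=1.02104 >1
  x=-10.127: |R|=1.00503 >1
Stable set (-10.0000, 0).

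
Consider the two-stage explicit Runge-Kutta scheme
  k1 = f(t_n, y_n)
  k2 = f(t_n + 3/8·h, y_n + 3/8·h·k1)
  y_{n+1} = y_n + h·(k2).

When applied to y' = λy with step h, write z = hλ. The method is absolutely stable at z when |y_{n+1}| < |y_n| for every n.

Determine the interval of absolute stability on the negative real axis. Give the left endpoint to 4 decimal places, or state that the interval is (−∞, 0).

Test eqn y'=λy, z=hλ:
  k1=λy_n ⇒ h·k1=z·y_n;  k2=λ(1+3/8z)y_n ⇒ h·k2=z(1+3/8z)y_n
  y_{n+1}/y_n = 1 + z(1+3/8z) = 1 + z + 3/8z²
  Hence R(z) = 1 + z + 3/8z².

Need |R(x)|<1, x<0.
x=-1.77: |R|=0.4048
R=1: x+3/8x²=0 ⇒ x=−8/3=-2.6667; min R=1−1/(4·3/8)=0.3333>−1
Confirm numerically:
  x=-1.340: |R|=0.33335 <1
  x=-1.330: |R|=0.33334 <1
  x=-1.293: |R|=0.33394 <1
  x=-2.909: |R|=1.26436 >1
  x=-2.905: |R|=1.25963 >1
So |R|<1 on (-2.6667, 0).

(-2.6667, 0).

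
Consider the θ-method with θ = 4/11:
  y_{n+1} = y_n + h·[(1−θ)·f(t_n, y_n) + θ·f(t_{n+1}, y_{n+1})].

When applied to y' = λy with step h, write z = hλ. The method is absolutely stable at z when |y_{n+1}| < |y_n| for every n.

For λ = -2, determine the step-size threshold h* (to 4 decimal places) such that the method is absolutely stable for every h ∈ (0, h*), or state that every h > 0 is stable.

Set f=λy, z=hλ:
  y_{n+1} = y_n + z·[7/11·y_n + 4/11·y_{n+1}] ⇒ (1 − 4/11z)y_{n+1} = (1 + 7/11z)y_n
  so R(z) = (1 + 7/11z)/(1 − 4/11z).

Solve |R(x)|<1 on ℝ⁻.
x=-1.3: |R|=0.1173
R=−1: 1+7/11x = −1+4/11x ⇒ -3/11x=2 ⇒ x=2/(-3/11)=-7.3333
Confirm numerically:
  x=-6.746: |R|=0.95361 <1
  x=-4.043: |R|=0.63672 <1
  x=-3.683: |R|=0.57442 <1
  x=-7.924: |R|=1.04150 >1
  x=-7.565: |R|=1.01684 >1
So |R|<1 on (-7.3333, 0).

(-7.3333,0); λ=-2 ⇒ h* = (22/3)/2 = 3.6667.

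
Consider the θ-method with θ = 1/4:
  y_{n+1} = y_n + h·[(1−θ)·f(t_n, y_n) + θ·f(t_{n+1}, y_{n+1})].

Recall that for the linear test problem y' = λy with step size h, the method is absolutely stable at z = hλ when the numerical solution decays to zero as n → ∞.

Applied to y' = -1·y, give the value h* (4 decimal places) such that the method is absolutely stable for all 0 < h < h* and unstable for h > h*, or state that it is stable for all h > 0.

On y'=λy, z=hλ:
  y_{n+1} = y_n + z·[3/4·y_n + 1/4·y_{n+1}] ⇒ (1 − 1/4z)y_{n+1} = (1 + 3/4z)y_n
  Hence R(z) = (1 + 3/4z)/(1 − 1/4z).

Boundary: |R(x)|=1, x<0.
x=-1.3: |R|=0.0189
R=−1: 1+3/4x = −1+1/4x ⇒ -1/2x=2 ⇒ x=2/(-1/2)=-4.0000
Confirm numerically:
  x=-3.162: |R|=0.76599 <1
  x=-2.777: |R|=0.63907 <1
  x=-2.591: |R|=0.57245 <1
  x=-2.203: |R|=0.42060 <1
  x=-4.366: |R|=1.08750 >1
  x=-4.301: |R|=1.07252 >1
  x=-4.228: |R|=1.05542 >1
Interval (-4.0000, 0).

(-4.0000,0); λ=-1 ⇒ h* = (4)/1 = 4.0000.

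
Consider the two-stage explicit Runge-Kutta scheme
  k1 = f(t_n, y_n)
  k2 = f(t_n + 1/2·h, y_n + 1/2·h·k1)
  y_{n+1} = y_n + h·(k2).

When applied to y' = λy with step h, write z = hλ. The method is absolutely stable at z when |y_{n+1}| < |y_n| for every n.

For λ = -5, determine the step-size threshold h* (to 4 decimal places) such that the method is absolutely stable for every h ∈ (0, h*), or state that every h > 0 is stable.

Test eqn y'=λy, z=hλ:
  k1=λy_n ⇒ h·k1=z·y_n;  k2=λ(1+1/2z)y_n ⇒ h·k2=z(1+1/2z)y_n
  y_{n+1}/y_n = 1 + z(1+1/2z) = 1 + z + 1/2z²
  R(z) = 1 + z + 1/2z².

Need |R(x)|<1, x<0.
x=-0.82: |R|=0.5162
R=1: x+1/2x²=0 ⇒ x=−2=-2.0000; min R=1−1/(4·1/2)=0.5000>−1
Confirm numerically:
  x=-1.721: |R|=0.75992 <1
  x=-1.108: |R|=0.50583 <1
  x=-0.959: |R|=0.50084 <1
  x=-2.402: |R|=1.48280 >1
  x=-2.328: |R|=1.38179 >1
Interval (-2.0000, 0).

(-2.0000,0); λ=-5 ⇒ h* = (2)/5 = 0.4000.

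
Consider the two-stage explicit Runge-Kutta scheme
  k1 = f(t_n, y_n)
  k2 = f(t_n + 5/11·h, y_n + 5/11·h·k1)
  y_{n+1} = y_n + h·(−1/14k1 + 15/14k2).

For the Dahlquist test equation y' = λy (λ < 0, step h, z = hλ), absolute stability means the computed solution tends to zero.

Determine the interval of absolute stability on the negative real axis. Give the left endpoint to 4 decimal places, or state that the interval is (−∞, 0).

(-2.0533, 0).

On y'=λy, z=hλ:
  k1=λy_n ⇒ h·k1=z·y_n;  k2=λ(1+5/11z)y_n ⇒ h·k2=z(1+5/11z)y_n
  y_{n+1}/y_n = 1 − 1/14z + 15/14z(1+5/11z) = 1 + z + 75/154z²
  Hence R(z) = 1 + z + 75/154z².

Find x<0 with |R(x)|<1.
x=-1.72: |R|=0.7208
R=1: x+75/154x²=0 ⇒ x=−154/75=-2.0533; min R=1−1/(4·75/154)=0.4867>−1
Confirm numerically:
  x=-1.877: |R|=0.83881 <1
  x=-1.694: |R|=0.70355 <1
  x=-1.584: |R|=0.63794 <1
  x=-0.897: |R|=0.49486 <1
  x=-2.650: |R|=1.77005 >1
  x=-2.419: |R|=1.43079 >1
  x=-2.236: |R|=1.19892 >1
Stable set (-2.0533, 0).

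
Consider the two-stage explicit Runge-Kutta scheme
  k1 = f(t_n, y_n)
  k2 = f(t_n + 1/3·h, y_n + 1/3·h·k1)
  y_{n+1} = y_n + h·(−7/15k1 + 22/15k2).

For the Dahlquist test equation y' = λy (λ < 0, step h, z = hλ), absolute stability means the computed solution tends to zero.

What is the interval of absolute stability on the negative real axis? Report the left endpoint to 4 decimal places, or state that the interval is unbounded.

(-2.0455, 0).

Test eqn y'=λy, z=hλ:
  k1=λy_n ⇒ h·k1=z·y_n;  k2=λ(1+1/3z)y_n ⇒ h·k2=z(1+1/3z)y_n
  y_{n+1}/y_n = 1 − 7/15z + 22/15z(1+1/3z) = 1 + z + 22/45z²
  R(z) = 1 + z + 22/45z².

Solve |R(x)|<1 on ℝ⁻.
x=-1.79: |R|=0.7764
R=1: x+22/45x²=0 ⇒ x=−45/22=-2.0455; min R=1−1/(4·22/45)=0.4886>−1
Confirm numerically:
  x=-2.016: |R|=0.97097 <1
  x=-1.792: |R|=0.77795 <1
  x=-1.547: |R|=0.62301 <1
  x=-2.386: |R|=1.39724 >1
  x=-2.235: |R|=1.20711 >1
Interval (-2.0455, 0).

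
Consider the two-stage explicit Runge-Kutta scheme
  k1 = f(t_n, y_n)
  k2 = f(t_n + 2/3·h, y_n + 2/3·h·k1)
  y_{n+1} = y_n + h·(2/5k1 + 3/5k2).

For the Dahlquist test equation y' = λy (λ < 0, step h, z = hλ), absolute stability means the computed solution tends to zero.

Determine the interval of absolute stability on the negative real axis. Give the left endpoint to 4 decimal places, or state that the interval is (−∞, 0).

z∈(-2.5000,0).

With y'=λy (z=hλ):
  k1=λy_n ⇒ h·k1=z·y_n;  k2=λ(1+2/3z)y_n ⇒ h·k2=z(1+2/3z)y_n
  y_{n+1}/y_n = 1 + 2/5z + 3/5z(1+2/3z) = 1 + z + 2/5z²
  Hence R(z) = 1 + z + 2/5z².

Find x<0 with |R(x)|<1.
x=-1.76: |R|=0.4790
R=1: x+2/5x²=0 ⇒ x=−5/2=-2.5000; min R=1−1/(4·2/5)=0.3750>−1
Confirm numerically:
  x=-2.083: |R|=0.65256 <1
  x=-2.066: |R|=0.64134 <1
  x=-1.933: |R|=0.56160 <1
  x=-1.597: |R|=0.42316 <1
  x=-3.033: |R|=1.64664 >1
  x=-3.029: |R|=1.64094 >1
  x=-2.920: |R|=1.49056 >1
So |R|<1 on (-2.5000, 0).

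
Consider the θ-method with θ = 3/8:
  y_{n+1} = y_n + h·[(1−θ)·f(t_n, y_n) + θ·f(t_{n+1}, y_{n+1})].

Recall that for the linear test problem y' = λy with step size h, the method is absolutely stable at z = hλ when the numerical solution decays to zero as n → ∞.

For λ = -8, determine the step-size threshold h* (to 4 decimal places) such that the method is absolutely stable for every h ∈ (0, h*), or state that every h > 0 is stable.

(-8.0000,0); λ=-8 ⇒ h* = (8)/8 = 1.0000.

Test eqn y'=λy, z=hλ:
  y_{n+1} = y_n + z·[5/8·y_n + 3/8·y_{n+1}] ⇒ (1 − 3/8z)y_{n+1} = (1 + 5/8z)y_n
  Hence R(z) = (1 + 5/8z)/(1 − 3/8z).

Find x<0 with |R(x)|<1.
x=-0.57: |R|=0.5304
R=−1: 1+5/8x = −1+3/8x ⇒ -1/4x=2 ⇒ x=2/(-1/4)=-8.0000
Confirm numerically:
  x=-7.360: |R|=0.95745 <1
  x=-7.263: |R|=0.95052 <1
  x=-5.898: |R|=0.83638 <1
  x=-4.205: |R|=0.63182 <1
  x=-8.491: |R|=1.02934 >1
  x=-8.173: |R|=1.01064 >1
Interval (-8.0000, 0).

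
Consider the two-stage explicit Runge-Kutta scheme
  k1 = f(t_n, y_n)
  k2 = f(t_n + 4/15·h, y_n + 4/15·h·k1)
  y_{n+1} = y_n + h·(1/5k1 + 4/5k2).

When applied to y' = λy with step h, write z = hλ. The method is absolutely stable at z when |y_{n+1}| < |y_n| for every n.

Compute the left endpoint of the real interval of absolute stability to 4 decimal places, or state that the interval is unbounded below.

Set f=λy, z=hλ:
  k1=λy_n ⇒ h·k1=z·y_n;  k2=λ(1+4/15z)y_n ⇒ h·k2=z(1+4/15z)y_n
  y_{n+1}/y_n = 1 + 1/5z + 4/5z(1+4/15z) = 1 + z + 16/75z²
  R(z) = 1 + z + 16/75z².

Need |R(x)|<1, x<0.
x=-1.76: |R|=0.0992
R=1: x+16/75x²=0 ⇒ x=−75/16=-4.6875; min R=1−1/(4·16/75)=-0.1719>−1
Confirm numerically:
  x=-3.172: |R|=0.02553 <1
  x=-2.923: |R|=0.10030 <1
  x=-2.541: |R|=0.16357 <1
  x=-2.426: |R|=0.17043 <1
  x=-5.265: |R|=1.64865 >1
  x=-5.157: |R|=1.51653 >1
  x=-4.959: |R|=1.28723 >1
Stable set (-4.6875, 0).

z* = -4.6875.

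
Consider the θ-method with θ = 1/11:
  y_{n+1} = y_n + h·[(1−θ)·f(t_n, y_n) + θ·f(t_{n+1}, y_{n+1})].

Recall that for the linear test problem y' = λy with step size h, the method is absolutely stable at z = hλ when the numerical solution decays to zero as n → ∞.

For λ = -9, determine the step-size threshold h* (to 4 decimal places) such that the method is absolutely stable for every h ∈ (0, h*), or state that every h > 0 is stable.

Test eqn y'=λy, z=hλ:
  y_{n+1} = y_n + z·[10/11·y_n + 1/11·y_{n+1}] ⇒ (1 − 1/11z)y_{n+1} = (1 + 10/11z)y_n
  Hence R(z) = (1 + 10/11z)/(1 − 1/11z).

Find x<0 with |R(x)|<1.
x=-1.06: |R|=0.0332
R=−1: 1+10/11x = −1+1/11x ⇒ -9/11x=2 ⇒ x=2/(-9/11)=-2.4444
Confirm numerically:
  x=-2.379: |R|=0.95598 <1
  x=-1.349: |R|=0.20164 <1
  x=-1.056: |R|=0.03650 <1
  x=-1.020: |R|=0.06656 <1
  x=-2.943: |R|=1.32181 >1
  x=-2.914: |R|=1.30372 >1
  x=-2.819: |R|=1.24394 >1
Interval (-2.4444, 0).

(-2.4444,0); λ=-9 ⇒ h* = (22/9)/9 = 0.2716.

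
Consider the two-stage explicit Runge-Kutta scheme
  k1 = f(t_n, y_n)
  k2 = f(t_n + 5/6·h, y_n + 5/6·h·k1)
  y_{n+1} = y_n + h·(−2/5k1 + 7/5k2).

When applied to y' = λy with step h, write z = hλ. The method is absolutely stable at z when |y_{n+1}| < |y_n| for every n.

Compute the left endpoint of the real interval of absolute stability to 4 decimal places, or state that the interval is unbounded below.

With y'=λy (z=hλ):
  k1=λy_n ⇒ h·k1=z·y_n;  k2=λ(1+5/6z)y_n ⇒ h·k2=z(1+5/6z)y_n
  y_{n+1}/y_n = 1 − 2/5z + 7/5z(1+5/6z) = 1 + z + 7/6z²
  Hence R(z) = 1 + z + 7/6z².

Need |R(x)|<1, x<0.
x=-1.5: |R|=2.1250
R=1: x+7/6x²=0 ⇒ x=−6/7=-0.8571; min R=1−1/(4·7/6)=0.7857>−1
Confirm numerically:
  x=-0.794: |R|=0.94151 <1
  x=-0.791: |R|=0.93896 <1
  x=-0.606: |R|=0.82244 <1
  x=-0.541: |R|=0.80046 <1
  x=-1.240: |R|=1.55387 >1
  x=-1.217: |R|=1.51094 >1
  x=-1.201: |R|=1.48180 >1
Stable set (-0.8571, 0).

left endpoint -0.8571.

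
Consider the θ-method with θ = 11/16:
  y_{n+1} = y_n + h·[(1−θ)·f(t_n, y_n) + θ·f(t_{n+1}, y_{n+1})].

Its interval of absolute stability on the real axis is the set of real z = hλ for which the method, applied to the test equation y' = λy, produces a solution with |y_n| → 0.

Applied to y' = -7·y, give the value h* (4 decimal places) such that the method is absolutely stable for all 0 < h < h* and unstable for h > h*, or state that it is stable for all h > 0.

interval (−∞, 0). Any h>0 works for λ=-7.

On y'=λy, z=hλ:
  y_{n+1} = y_n + z·[5/16·y_n + 11/16·y_{n+1}] ⇒ (1 − 11/16z)y_{n+1} = (1 + 5/16z)y_n
  R(z) = (1 + 5/16z)/(1 − 11/16z).

Solve |R(x)|<1 on ℝ⁻.
x=-0.56: |R|=0.5957
x=-2: |R|=0.1579
x=-10: |R|=0.2698
x=-100: |R|=0.4337
θ=11/16≥1/2 ⇒ |1+5/16x|<|1−11/16x| ∀x<0 ⇒ interval (−∞,0).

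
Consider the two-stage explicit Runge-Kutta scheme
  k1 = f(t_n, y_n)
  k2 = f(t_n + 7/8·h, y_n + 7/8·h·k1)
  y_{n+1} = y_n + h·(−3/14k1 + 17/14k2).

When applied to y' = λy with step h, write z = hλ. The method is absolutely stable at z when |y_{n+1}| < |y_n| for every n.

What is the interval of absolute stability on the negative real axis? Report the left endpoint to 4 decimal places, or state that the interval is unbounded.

On y'=λy, z=hλ:
  k1=λy_n ⇒ h·k1=z·y_n;  k2=λ(1+7/8z)y_n ⇒ h·k2=z(1+7/8z)y_n
  y_{n+1}/y_n = 1 − 3/14z + 17/14z(1+7/8z) = 1 + z + 17/16z²
  so R(z) = 1 + z + 17/16z².

Solve |R(x)|<1 on ℝ⁻.
x=-1.18: |R|=1.2994
R=1: x+17/16x²=0 ⇒ x=−16/17=-0.9412; min R=1−1/(4·17/16)=0.7647>−1
Confirm numerically:
  x=-0.729: |R|=0.83566 <1
  x=-0.627: |R|=0.79070 <1
  x=-0.486: |R|=0.76496 <1
  x=-1.520: |R|=1.93480 >1
  x=-1.075: |R|=1.15285 >1
Stable set (-0.9412, 0).

(-0.9412, 0).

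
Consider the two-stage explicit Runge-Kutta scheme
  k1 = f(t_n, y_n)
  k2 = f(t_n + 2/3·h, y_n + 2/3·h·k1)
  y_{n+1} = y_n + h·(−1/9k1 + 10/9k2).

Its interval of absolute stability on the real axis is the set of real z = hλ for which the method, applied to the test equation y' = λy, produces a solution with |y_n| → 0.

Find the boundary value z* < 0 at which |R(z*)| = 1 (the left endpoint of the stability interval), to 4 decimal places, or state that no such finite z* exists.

z* = -1.3500.

Set f=λy, z=hλ:
  k1=λy_n ⇒ h·k1=z·y_n;  k2=λ(1+2/3z)y_n ⇒ h·k2=z(1+2/3z)y_n
  y_{n+1}/y_n = 1 − 1/9z + 10/9z(1+2/3z) = 1 + z + 20/27z²
  ⇒ R(z) = 1 + z + 20/27z².

Need |R(x)|<1, x<0.
x=-1.38: |R|=1.0307
R=1: x+20/27x²=0 ⇒ x=−27/20=-1.3500; min R=1−1/(4·20/27)=0.6625>−1
Confirm numerically:
  x=-0.848: |R|=0.68467 <1
  x=-0.840: |R|=0.68267 <1
  x=-0.827: |R|=0.67961 <1
  x=-1.619: |R|=1.32260 >1
  x=-1.582: |R|=1.27187 >1
Stable set (-1.3500, 0).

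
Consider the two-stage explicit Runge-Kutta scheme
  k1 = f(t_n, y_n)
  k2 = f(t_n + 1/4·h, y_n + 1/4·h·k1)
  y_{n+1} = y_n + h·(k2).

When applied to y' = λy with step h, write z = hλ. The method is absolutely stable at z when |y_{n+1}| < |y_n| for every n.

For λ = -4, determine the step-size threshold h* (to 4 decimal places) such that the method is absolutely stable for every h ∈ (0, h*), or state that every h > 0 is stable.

With y'=λy (z=hλ):
  k1=λy_n ⇒ h·k1=z·y_n;  k2=λ(1+1/4z)y_n ⇒ h·k2=z(1+1/4z)y_n
  y_{n+1}/y_n = 1 + z(1+1/4z) = 1 + z + 1/4z²
  so R(z) = 1 + z + 1/4z².

Boundary: |R(x)|=1, x<0.
x=-1.74: |R|=0.0169
R=1: x+1/4x²=0 ⇒ x=−4=-4.0000; min R=1−1/(4·1/4)=0.0000>−1
Confirm numerically:
  x=-3.411: |R|=0.49773 <1
  x=-2.963: |R|=0.23184 <1
  x=-1.987: |R|=0.00004 <1
  x=-4.452: |R|=1.50308 >1
  x=-4.395: |R|=1.43401 >1
  x=-4.189: |R|=1.19793 >1
So |R|<1 on (-4.0000, 0).

(-4.0000,0); λ=-4 ⇒ h* = (4)/4 = 1.0000.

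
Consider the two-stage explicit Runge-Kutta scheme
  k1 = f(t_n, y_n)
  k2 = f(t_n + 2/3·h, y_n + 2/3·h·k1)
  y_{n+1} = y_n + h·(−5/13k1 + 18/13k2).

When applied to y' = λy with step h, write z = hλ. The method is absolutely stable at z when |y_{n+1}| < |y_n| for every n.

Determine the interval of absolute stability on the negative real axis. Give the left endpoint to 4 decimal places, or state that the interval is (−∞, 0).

(-1.0833, 0).

Set f=λy, z=hλ:
  k1=λy_n ⇒ h·k1=z·y_n;  k2=λ(1+2/3z)y_n ⇒ h·k2=z(1+2/3z)y_n
  y_{n+1}/y_n = 1 − 5/13z + 18/13z(1+2/3z) = 1 + z + 12/13z²
  R(z) = 1 + z + 12/13z².

Solve |R(x)|<1 on ℝ⁻.
x=-0.46: |R|=0.7353
R=1: x+12/13x²=0 ⇒ x=−13/12=-1.0833; min R=1−1/(4·12/13)=0.7292>−1
Confirm numerically:
  x=-0.914: |R|=0.85713 <1
  x=-0.535: |R|=0.72921 <1
  x=-0.505: |R|=0.73041 <1
  x=-1.600: |R|=1.76308 >1
  x=-1.581: |R|=1.72629 >1
  x=-1.364: |R|=1.35338 >1
Interval (-1.0833, 0).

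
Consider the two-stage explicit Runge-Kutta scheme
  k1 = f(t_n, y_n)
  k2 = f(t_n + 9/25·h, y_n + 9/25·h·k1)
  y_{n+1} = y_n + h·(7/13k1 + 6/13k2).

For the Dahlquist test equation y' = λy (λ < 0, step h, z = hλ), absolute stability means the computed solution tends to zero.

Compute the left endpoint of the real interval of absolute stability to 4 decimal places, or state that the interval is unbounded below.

On y'=λy, z=hλ:
  k1=λy_n ⇒ h·k1=z·y_n;  k2=λ(1+9/25z)y_n ⇒ h·k2=z(1+9/25z)y_n
  y_{n+1}/y_n = 1 + 7/13z + 6/13z(1+9/25z) = 1 + z + 54/325z²
  R(z) = 1 + z + 54/325z².

Need |R(x)|<1, x<0.
x=-1.25: |R|=0.0096
R=1: x+54/325x²=0 ⇒ x=−325/54=-6.0185; min R=1−1/(4·54/325)=-0.5046>−1
Confirm numerically:
  x=-5.677: |R|=0.67786 <1
  x=-5.515: |R|=0.53861 <1
  x=-5.095: |R|=0.21819 <1
  x=-2.763: |R|=0.49455 <1
  x=-6.150: |R|=1.13435 >1
  x=-6.072: |R|=1.05396 >1
So |R|<1 on (-6.0185, 0).

left endpoint -6.0185.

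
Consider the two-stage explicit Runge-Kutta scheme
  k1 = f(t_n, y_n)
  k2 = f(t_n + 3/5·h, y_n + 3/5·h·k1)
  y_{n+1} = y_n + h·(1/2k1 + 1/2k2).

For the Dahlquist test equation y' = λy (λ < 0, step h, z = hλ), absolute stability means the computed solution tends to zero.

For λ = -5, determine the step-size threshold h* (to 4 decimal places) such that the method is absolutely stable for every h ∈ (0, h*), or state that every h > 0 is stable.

(-3.3333,0); λ=-5 ⇒ h* = (10/3)/5 = 0.6667.

Test eqn y'=λy, z=hλ:
  k1=λy_n ⇒ h·k1=z·y_n;  k2=λ(1+3/5z)y_n ⇒ h·k2=z(1+3/5z)y_n
  y_{n+1}/y_n = 1 + 1/2z + 1/2z(1+3/5z) = 1 + z + 3/10z²
  ⇒ R(z) = 1 + z + 3/10z².

Find x<0 with |R(x)|<1.
x=-1.15: |R|=0.2468
R=1: x+3/10x²=0 ⇒ x=−10/3=-3.3333; min R=1−1/(4·3/10)=0.1667>−1
Confirm numerically:
  x=-2.900: |R|=0.62300 <1
  x=-2.533: |R|=0.39183 <1
  x=-2.313: |R|=0.29199 <1
  x=-3.725: |R|=1.43769 >1
  x=-3.597: |R|=1.28452 >1
So |R|<1 on (-3.3333, 0).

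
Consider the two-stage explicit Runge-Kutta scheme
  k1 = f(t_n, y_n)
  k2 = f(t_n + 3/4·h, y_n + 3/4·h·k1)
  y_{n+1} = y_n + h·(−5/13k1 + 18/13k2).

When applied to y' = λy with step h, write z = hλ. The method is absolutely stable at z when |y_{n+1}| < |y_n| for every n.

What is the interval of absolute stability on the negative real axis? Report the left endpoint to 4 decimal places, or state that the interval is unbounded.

Set f=λy, z=hλ:
  k1=λy_n ⇒ h·k1=z·y_n;  k2=λ(1+3/4z)y_n ⇒ h·k2=z(1+3/4z)y_n
  y_{n+1}/y_n = 1 − 5/13z + 18/13z(1+3/4z) = 1 + z + 27/26z²
  R(z) = 1 + z + 27/26z².

Solve |R(x)|<1 on ℝ⁻.
x=-1.4: |R|=1.6354
R=1: x+27/26x²=0 ⇒ x=−26/27=-0.9630; min R=1−1/(4·27/26)=0.7593>−1
Confirm numerically:
  x=-0.918: |R|=0.95714 <1
  x=-0.656: |R|=0.79089 <1
  x=-0.558: |R|=0.76534 <1
  x=-0.549: |R|=0.76399 <1
  x=-1.541: |R|=1.92501 >1
  x=-1.386: |R|=1.60888 >1
So |R|<1 on (-0.9630, 0).

(-0.9630, 0).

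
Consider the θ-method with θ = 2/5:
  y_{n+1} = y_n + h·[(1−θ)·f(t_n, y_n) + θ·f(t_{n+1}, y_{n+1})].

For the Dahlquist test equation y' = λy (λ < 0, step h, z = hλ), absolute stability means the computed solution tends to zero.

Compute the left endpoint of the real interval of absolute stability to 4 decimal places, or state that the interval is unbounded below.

left endpoint -10.0000.

Test eqn y'=λy, z=hλ:
  y_{n+1} = y_n + z·[3/5·y_n + 2/5·y_{n+1}] ⇒ (1 − 2/5z)y_{n+1} = (1 + 3/5z)y_n
  Hence R(z) = (1 + 3/5z)/(1 − 2/5z).

Solve |R(x)|<1 on ℝ⁻.
x=-0.44: |R|=0.6259
R=−1: 1+3/5x = −1+2/5x ⇒ -1/5x=2 ⇒ x=2/(-1/5)=-10.0000
Confirm numerically:
  x=-7.398: |R|=0.86856 <1
  x=-5.633: |R|=0.73153 <1
  x=-4.647: |R|=0.62551 <1
  x=-10.288: |R|=1.01126 >1
  x=-10.141: |R|=1.00558 >1
Stable set (-10.0000, 0).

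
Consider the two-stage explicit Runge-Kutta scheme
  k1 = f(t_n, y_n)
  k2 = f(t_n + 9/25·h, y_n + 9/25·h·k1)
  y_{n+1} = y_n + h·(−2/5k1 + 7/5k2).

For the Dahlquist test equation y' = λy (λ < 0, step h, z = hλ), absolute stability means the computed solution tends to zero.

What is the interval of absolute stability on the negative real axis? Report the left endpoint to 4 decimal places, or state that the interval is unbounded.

(-1.9841, 0).

Set f=λy, z=hλ:
  k1=λy_n ⇒ h·k1=z·y_n;  k2=λ(1+9/25z)y_n ⇒ h·k2=z(1+9/25z)y_n
  y_{n+1}/y_n = 1 − 2/5z + 7/5z(1+9/25z) = 1 + z + 63/125z²
  ⇒ R(z) = 1 + z + 63/125z².

Find x<0 with |R(x)|<1.
x=-0.34: |R|=0.7183
R=1: x+63/125x²=0 ⇒ x=−125/63=-1.9841; min R=1−1/(4·63/125)=0.5040>−1
Confirm numerically:
  x=-1.803: |R|=0.83541 <1
  x=-1.136: |R|=0.51441 <1
  x=-1.094: |R|=0.50921 <1
  x=-2.258: |R|=1.31168 >1
  x=-2.078: |R|=1.09831 >1
So |R|<1 on (-1.9841, 0).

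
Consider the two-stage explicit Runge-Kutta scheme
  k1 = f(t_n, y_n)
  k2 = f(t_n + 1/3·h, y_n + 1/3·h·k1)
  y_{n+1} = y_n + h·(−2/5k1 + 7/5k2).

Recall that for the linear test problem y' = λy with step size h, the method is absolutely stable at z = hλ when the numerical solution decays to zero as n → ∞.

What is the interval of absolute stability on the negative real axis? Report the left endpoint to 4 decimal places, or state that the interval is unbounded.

z∈(-2.1429,0).

Test eqn y'=λy, z=hλ:
  k1=λy_n ⇒ h·k1=z·y_n;  k2=λ(1+1/3z)y_n ⇒ h·k2=z(1+1/3z)y_n
  y_{n+1}/y_n = 1 − 2/5z + 7/5z(1+1/3z) = 1 + z + 7/15z²
  R(z) = 1 + z + 7/15z².

Need |R(x)|<1, x<0.
x=-1.07: |R|=0.4643
R=1: x+7/15x²=0 ⇒ x=−15/7=-2.1429; min R=1−1/(4·7/15)=0.4643>−1
Confirm numerically:
  x=-1.706: |R|=0.65220 <1
  x=-1.619: |R|=0.60421 <1
  x=-1.392: |R|=0.51224 <1
  x=-2.605: |R|=1.56181 >1
  x=-2.186: |R|=1.04401 >1
  x=-2.174: |R|=1.03160 >1
So |R|<1 on (-2.1429, 0).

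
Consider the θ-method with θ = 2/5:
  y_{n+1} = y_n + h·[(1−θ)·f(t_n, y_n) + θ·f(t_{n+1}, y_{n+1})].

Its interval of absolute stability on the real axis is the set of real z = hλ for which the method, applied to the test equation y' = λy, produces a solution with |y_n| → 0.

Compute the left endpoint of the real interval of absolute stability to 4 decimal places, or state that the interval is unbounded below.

Set f=λy, z=hλ:
  y_{n+1} = y_n + z·[3/5·y_n + 2/5·y_{n+1}] ⇒ (1 − 2/5z)y_{n+1} = (1 + 3/5z)y_n
  so R(z) = (1 + 3/5z)/(1 − 2/5z).

Find x<0 with |R(x)|<1.
x=-0.76: |R|=0.4172
R=−1: 1+3/5x = −1+2/5x ⇒ -1/5x=2 ⇒ x=2/(-1/5)=-10.0000
Confirm numerically:
  x=-8.448: |R|=0.92912 <1
  x=-7.868: |R|=0.89718 <1
  x=-6.408: |R|=0.79838 <1
  x=-10.546: |R|=1.02093 >1
  x=-10.284: |R|=1.01111 >1
So |R|<1 on (-10.0000, 0).

z* = -10.0000.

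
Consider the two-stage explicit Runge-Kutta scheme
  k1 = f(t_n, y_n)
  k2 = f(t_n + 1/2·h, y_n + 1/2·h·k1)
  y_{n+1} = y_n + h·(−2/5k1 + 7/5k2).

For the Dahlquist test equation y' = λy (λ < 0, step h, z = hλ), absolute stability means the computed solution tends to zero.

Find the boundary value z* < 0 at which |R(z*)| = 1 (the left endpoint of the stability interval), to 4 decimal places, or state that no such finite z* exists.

Set f=λy, z=hλ:
  k1=λy_n ⇒ h·k1=z·y_n;  k2=λ(1+1/2z)y_n ⇒ h·k2=z(1+1/2z)y_n
  y_{n+1}/y_n = 1 − 2/5z + 7/5z(1+1/2z) = 1 + z + 7/10z²
  ⇒ R(z) = 1 + z + 7/10z².

Find x<0 with |R(x)|<1.
x=-0.95: |R|=0.6817
R=1: x+7/10x²=0 ⇒ x=−10/7=-1.4286; min R=1−1/(4·7/10)=0.6429>−1
Confirm numerically:
  x=-1.393: |R|=0.96531 <1
  x=-0.999: |R|=0.69960 <1
  x=-0.624: |R|=0.64856 <1
  x=-1.873: |R|=1.58269 >1
  x=-1.859: |R|=1.56012 >1
Stable set (-1.4286, 0).

left endpoint -1.4286.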